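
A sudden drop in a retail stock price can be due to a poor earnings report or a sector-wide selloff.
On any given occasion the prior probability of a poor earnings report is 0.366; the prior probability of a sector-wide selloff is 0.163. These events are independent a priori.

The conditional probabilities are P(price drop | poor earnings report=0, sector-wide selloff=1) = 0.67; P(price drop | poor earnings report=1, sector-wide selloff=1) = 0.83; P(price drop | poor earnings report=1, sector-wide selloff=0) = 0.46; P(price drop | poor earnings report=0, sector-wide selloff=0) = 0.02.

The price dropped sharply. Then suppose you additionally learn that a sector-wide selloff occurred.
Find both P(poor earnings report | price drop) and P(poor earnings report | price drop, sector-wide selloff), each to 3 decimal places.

P(poor earnings report | price drop) ≈ 0.705; P(poor earnings report | price drop, sector-wide selloff) ≈ 0.417

Weight on poor earnings report=true, given the evidence: 0.140917 + 0.049516 = 0.190433
Denominator P(price drop): 0.02*0.634*0.837 + 0.67*0.634*0.163 + 0.46*0.366*0.837 + 0.83*0.366*0.163 = 0.270285
P(poor earnings report | price drop) = 0.190433/0.270285 ≈ 0.705

Now condition on the additional information:
For the numerator, keep only poor earnings report=true terms: 0.83·0.366 = 0.303780
Denominator P(price drop | sector-wide selloff): 0.67·0.634 + 0.83·0.366 = 0.728560
Posterior = 0.303780 / 0.728560 ≈ 0.417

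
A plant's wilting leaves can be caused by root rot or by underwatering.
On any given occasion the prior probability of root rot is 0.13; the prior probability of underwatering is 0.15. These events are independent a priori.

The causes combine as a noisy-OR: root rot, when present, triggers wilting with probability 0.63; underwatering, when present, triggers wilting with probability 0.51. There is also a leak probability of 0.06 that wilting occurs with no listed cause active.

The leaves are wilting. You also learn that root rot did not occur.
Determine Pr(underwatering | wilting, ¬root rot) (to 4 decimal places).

Pr(underwatering | wilting, ¬root rot) ≈ 0.6134

Under noisy-OR, P(wilting | causes) = 1 − (1−0.06)·∏(1−qᵢ) over the active causes.
By total probability over both values of underwatering:
  P(wilting | ¬root rot) = 0.06*0.85 + 0.5394*0.15
        = 0.051000 + 0.080910 = 0.131910
Configurations with underwatering contribute 0.080910, so
  P(underwatering | wilting, ¬root rot) = 0.080910 / 0.131910 ≈ 0.6134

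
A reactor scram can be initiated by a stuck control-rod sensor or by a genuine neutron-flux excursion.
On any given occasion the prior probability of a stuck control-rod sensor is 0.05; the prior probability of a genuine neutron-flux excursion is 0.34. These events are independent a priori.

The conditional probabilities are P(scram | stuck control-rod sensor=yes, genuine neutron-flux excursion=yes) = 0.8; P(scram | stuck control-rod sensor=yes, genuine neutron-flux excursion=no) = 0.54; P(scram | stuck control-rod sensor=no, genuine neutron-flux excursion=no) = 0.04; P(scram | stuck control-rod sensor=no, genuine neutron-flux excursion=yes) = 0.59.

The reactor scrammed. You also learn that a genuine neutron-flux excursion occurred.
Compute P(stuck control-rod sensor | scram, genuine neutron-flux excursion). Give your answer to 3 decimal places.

P(scram | genuine neutron-flux excursion) = 0.59*0.95 + 0.8*0.05 = 0.560500 + 0.040000 = 0.600500
Of this, 0.040000 comes from 0.8*0.05 (the stuck control-rod sensor=true cases).
Hence the posterior is 0.040000/0.600500 ≈ 0.067.

P(stuck control-rod sensor | scram, genuine neutron-flux excursion) ≈ 0.067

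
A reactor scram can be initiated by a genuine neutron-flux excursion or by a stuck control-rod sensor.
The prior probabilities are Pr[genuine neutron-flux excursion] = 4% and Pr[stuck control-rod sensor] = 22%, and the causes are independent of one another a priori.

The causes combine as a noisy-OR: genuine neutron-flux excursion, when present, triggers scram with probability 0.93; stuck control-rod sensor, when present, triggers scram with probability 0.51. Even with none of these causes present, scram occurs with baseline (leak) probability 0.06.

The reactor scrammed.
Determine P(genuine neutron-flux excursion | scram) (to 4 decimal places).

Under noisy-OR, P(scram | causes) = 1 − (1−0.06)·∏(1−qᵢ) over the active causes.
By total probability over the 4 (genuine neutron-flux excursion, stuck control-rod sensor) configurations:
  P(scram) = 0.06·0.96·0.78 + 0.5394·0.96·0.22 + 0.9342·0.04·0.78 + 0.967758·0.04·0.22
        = 0.044928 + 0.113921 + 0.029147 + 0.008516 = 0.196512
Keeping only the genuine neutron-flux excursion-present terms gives 0.037663, so
  P(genuine neutron-flux excursion | scram) = 0.037663 / 0.196512 ≈ 0.1917

P(genuine neutron-flux excursion | scram) ≈ 0.1917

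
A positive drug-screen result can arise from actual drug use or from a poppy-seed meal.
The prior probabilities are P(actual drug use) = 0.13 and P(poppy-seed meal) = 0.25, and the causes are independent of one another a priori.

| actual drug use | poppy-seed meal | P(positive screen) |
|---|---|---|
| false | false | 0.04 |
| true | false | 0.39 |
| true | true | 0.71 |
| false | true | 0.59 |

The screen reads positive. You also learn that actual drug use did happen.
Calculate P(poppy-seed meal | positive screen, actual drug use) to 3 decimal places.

P(poppy-seed meal | positive screen, actual drug use) ≈ 0.378

Enumerate both values of poppy-seed meal and weight by the priors:
  P(positive screen | actual drug use) = 0.39×0.75 + 0.71×0.25
        = 0.292500 + 0.177500 = 0.470000
Keeping only the poppy-seed meal-present terms gives 0.177500, so
  P(poppy-seed meal | positive screen, actual drug use) = 0.177500 / 0.470000 ≈ 0.378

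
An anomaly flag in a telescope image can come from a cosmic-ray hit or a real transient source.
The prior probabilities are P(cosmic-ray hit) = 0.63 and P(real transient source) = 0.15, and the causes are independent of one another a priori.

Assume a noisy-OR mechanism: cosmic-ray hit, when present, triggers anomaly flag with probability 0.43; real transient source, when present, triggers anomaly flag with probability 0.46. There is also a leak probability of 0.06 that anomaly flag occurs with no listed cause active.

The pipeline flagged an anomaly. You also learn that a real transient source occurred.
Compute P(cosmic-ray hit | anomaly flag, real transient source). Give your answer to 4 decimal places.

Under noisy-OR, P(anomaly flag | causes) = 1 − (1−0.06)·∏(1−qᵢ) over the active causes.
Sum P(anomaly flag|·) weighted by the priors over both values of cosmic-ray hit:
  P(anomaly flag | real transient source) = 0.4924*0.37 + 0.710668*0.63
        = 0.182188 + 0.447721 = 0.629909
The terms with cosmic-ray hit present sum to 0.447721, so
  P(cosmic-ray hit | anomaly flag, real transient source) = 0.447721 / 0.629909 ≈ 0.7108

P(cosmic-ray hit | anomaly flag, real transient source) ≈ 0.7108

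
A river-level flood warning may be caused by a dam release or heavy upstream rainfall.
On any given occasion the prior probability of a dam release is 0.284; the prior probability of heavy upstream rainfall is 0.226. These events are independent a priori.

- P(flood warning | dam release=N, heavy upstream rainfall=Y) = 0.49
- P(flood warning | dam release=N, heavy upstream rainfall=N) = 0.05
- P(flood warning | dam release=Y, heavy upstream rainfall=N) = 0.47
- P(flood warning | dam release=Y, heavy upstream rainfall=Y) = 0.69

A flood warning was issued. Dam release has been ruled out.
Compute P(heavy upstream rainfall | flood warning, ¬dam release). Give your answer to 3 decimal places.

P(heavy upstream rainfall | flood warning, ¬dam release) ≈ 0.741

Enumerate both values of heavy upstream rainfall and weight by the priors:
  P(flood warning | ¬dam release) = 0.05*0.774 + 0.49*0.226
        = 0.038700 + 0.110740 = 0.149440
The terms with heavy upstream rainfall present sum to 0.110740, so
  P(heavy upstream rainfall | flood warning, ¬dam release) = 0.110740 / 0.149440 ≈ 0.741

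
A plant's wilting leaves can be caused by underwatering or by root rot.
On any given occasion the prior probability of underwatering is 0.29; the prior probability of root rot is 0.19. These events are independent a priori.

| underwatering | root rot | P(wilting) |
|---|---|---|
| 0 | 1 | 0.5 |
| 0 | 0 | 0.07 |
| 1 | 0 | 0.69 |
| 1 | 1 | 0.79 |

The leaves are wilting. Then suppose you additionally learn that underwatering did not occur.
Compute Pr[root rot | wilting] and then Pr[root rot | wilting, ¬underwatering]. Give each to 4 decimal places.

Pr[root rot | wilting] ≈ 0.3542; Pr[root rot | wilting, ¬underwatering] ≈ 0.6262

P(wilting) = 0.07×0.71×0.81 + 0.5×0.71×0.19 + 0.69×0.29×0.81 + 0.79×0.29×0.19 = 0.040257 + 0.067450 + 0.162081 + 0.043529 = 0.313317
Restricting to configurations with root rot present: 0.067450 + 0.043529 = 0.110979.
P(root rot | wilting) = 0.110979 / 0.313317 ≈ 0.3542

Now also conditioning on underwatering≠true:
Weight on root rot=true, given the evidence: 0.5×0.19 = 0.095000
The normalizing constant is 0.07×0.81 + 0.5×0.19 = 0.151700
P(root rot | wilting, ¬underwatering) = 0.095000/0.151700 ≈ 0.6262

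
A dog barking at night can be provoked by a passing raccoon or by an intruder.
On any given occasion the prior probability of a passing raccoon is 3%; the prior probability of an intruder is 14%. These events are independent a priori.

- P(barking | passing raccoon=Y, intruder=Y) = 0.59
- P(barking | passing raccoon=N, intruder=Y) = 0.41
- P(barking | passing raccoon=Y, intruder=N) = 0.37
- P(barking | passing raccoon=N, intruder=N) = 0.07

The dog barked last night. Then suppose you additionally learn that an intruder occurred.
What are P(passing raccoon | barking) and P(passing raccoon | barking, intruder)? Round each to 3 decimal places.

P(passing raccoon | barking) ≈ 0.095; P(passing raccoon | barking, intruder) ≈ 0.043

For the numerator, keep only passing raccoon=true terms: 0.009546 + 0.002478 = 0.012024
The normalizing constant is 0.07×0.97×0.86 + 0.41×0.97×0.14 + 0.37×0.03×0.86 + 0.59×0.03×0.14 = 0.126096
P(passing raccoon | barking) = 0.012024/0.126096 ≈ 0.095

With the extra evidence:
Enumerate both values of passing raccoon and weight by the priors:
  P(barking | intruder) = 0.41×0.97 + 0.59×0.03
        = 0.397700 + 0.017700 = 0.415400
Keeping only the passing raccoon-present terms gives 0.017700, so
  P(passing raccoon | barking, intruder) = 0.017700 / 0.415400 ≈ 0.043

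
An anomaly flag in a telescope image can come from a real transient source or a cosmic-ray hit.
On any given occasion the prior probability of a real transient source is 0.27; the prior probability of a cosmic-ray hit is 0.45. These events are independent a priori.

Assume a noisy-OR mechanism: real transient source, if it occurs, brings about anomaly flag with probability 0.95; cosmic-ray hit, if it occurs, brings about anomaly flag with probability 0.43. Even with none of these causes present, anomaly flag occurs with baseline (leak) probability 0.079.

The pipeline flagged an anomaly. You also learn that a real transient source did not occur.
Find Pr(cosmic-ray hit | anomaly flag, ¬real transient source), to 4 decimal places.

Under noisy-OR, P(anomaly flag | causes) = 1 − (1−0.079)·∏(1−qᵢ) over the active causes.
By total probability over both values of cosmic-ray hit:
  P(anomaly flag | ¬real transient source) = 0.079·0.55 + 0.47503·0.45
        = 0.043450 + 0.213763 = 0.257213
Keeping only the cosmic-ray hit-present terms gives 0.213763, so
  P(cosmic-ray hit | anomaly flag, ¬real transient source) = 0.213763 / 0.257213 ≈ 0.8311

Pr(cosmic-ray hit | anomaly flag, ¬real transient source) ≈ 0.8311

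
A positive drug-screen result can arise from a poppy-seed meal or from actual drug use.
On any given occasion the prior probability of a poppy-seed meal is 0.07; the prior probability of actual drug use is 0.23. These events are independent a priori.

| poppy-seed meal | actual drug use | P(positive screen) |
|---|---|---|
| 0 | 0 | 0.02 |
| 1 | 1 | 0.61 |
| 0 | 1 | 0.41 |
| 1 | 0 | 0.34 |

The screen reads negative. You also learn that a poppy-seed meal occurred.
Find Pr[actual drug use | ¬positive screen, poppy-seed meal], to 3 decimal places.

Weight on actual drug use=true, given the evidence: 0.39*0.23 = 0.089700
The normalizing constant is 0.66*0.77 + 0.39*0.23 = 0.597900
P(actual drug use | ¬positive screen, poppy-seed meal) = 0.089700/0.597900 ≈ 0.150

Pr[actual drug use | ¬positive screen, poppy-seed meal] ≈ 0.150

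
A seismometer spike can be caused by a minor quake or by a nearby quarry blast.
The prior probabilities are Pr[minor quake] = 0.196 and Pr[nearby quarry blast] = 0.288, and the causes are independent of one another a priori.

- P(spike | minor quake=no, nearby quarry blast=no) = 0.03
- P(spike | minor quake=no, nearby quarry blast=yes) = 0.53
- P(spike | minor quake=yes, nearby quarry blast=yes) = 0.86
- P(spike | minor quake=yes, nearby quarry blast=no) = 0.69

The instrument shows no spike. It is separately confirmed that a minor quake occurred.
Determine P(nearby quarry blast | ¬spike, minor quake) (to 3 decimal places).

P(¬spike | minor quake) = 0.31·0.712 + 0.14·0.288 = 0.220720 + 0.040320 = 0.261040
The nearby quarry blast-present share is 0.14·0.288 = 0.040320.
So P(nearby quarry blast | ¬spike, minor quake) = 0.040320/0.261040 ≈ 0.154.

P(nearby quarry blast | ¬spike, minor quake) ≈ 0.154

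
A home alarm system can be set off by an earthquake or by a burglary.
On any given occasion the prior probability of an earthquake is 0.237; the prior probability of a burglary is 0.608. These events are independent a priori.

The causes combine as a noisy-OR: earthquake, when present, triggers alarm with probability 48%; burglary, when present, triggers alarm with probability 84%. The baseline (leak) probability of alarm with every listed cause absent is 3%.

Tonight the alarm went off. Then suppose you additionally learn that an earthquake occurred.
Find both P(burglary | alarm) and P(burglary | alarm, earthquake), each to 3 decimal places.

P(burglary | alarm) ≈ 0.905; P(burglary | alarm, earthquake) ≈ 0.742

Under noisy-OR, P(alarm | causes) = 1 − (1−0.03)·∏(1−qᵢ) over the active causes.
By total probability over the 4 (earthquake, burglary) configurations:
  P(alarm) = 0.03·0.763·0.392 + 0.8448·0.763·0.608 + 0.4956·0.237·0.392 + 0.919296·0.237·0.608
        = 0.008973 + 0.391906 + 0.046043 + 0.132467 = 0.579389
Keeping only the burglary-present terms gives 0.524373, so
  P(burglary | alarm) = 0.524373 / 0.579389 ≈ 0.905

Now also conditioning on earthquake=true:
Enumerate both values of burglary and weight by the priors:
  P(alarm | earthquake) = 0.4956*0.392 + 0.919296*0.608
        = 0.194275 + 0.558932 = 0.753207
Keeping only the burglary-present terms gives 0.558932, so
  P(burglary | alarm, earthquake) = 0.558932 / 0.753207 ≈ 0.742
The drop from 0.905 to 0.742 is the explaining-away (discounting) effect.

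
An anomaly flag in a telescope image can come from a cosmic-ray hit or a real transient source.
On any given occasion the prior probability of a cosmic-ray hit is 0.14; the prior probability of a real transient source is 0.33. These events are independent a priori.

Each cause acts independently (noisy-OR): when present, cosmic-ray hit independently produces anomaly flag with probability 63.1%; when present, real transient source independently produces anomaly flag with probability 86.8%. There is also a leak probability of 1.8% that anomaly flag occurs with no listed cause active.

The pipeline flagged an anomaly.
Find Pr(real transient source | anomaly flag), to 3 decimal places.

Under noisy-OR, P(anomaly flag | causes) = 1 − (1−0.018)·∏(1−qᵢ) over the active causes.
Sum P(anomaly flag|·) weighted by the priors over the 4 (cosmic-ray hit, real transient source) configurations:
  P(anomaly flag) = 0.018·0.86·0.67 + 0.870376·0.86·0.33 + 0.637642·0.14·0.67 + 0.952169·0.14·0.33
        = 0.010372 + 0.247013 + 0.059811 + 0.043990 = 0.361186
Configurations with real transient source contribute 0.291003, so
  P(real transient source | anomaly flag) = 0.291003 / 0.361186 ≈ 0.806

Pr(real transient source | anomaly flag) ≈ 0.806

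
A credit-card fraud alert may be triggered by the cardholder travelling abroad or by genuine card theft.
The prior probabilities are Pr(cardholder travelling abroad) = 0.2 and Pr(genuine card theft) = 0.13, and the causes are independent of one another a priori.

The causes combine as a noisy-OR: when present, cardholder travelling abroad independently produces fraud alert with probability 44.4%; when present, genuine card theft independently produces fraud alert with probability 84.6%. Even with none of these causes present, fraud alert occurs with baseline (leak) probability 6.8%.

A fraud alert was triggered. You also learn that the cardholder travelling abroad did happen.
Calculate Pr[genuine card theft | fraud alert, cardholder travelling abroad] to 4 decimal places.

Pr[genuine card theft | fraud alert, cardholder travelling abroad] ≈ 0.2220

Under noisy-OR, P(fraud alert | causes) = 1 − (1−0.068)·∏(1−qᵢ) over the active causes.
Sum P(fraud alert|·) weighted by the priors over both values of genuine card theft:
  P(fraud alert | cardholder travelling abroad) = 0.481808·0.87 + 0.920198·0.13
        = 0.419173 + 0.119626 = 0.538799
The terms with genuine card theft present sum to 0.119626, so
  P(genuine card theft | fraud alert, cardholder travelling abroad) = 0.119626 / 0.538799 ≈ 0.2220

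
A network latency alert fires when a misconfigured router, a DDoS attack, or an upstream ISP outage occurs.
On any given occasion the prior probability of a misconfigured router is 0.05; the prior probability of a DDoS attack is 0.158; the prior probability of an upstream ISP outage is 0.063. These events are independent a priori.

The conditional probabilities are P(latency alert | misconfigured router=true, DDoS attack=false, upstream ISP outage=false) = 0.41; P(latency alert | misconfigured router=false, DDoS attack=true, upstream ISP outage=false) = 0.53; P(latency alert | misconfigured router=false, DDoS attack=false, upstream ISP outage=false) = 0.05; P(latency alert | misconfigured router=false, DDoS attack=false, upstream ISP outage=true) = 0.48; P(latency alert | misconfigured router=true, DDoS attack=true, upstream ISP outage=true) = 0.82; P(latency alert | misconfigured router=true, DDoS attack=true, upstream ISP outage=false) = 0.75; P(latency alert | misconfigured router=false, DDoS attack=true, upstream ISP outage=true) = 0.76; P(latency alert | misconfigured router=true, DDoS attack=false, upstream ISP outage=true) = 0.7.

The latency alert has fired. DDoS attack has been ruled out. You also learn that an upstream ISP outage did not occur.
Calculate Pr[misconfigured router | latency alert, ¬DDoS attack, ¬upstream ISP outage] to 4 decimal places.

Sum P(latency alert|·) weighted by the priors over both values of misconfigured router:
  P(latency alert | ¬DDoS attack, ¬upstream ISP outage) = 0.05·0.95 + 0.41·0.05
        = 0.047500 + 0.020500 = 0.068000
The terms with misconfigured router present sum to 0.020500, so
  P(misconfigured router | latency alert, ¬DDoS attack, ¬upstream ISP outage) = 0.020500 / 0.068000 ≈ 0.3015

Pr[misconfigured router | latency alert, ¬DDoS attack, ¬upstream ISP outage] ≈ 0.3015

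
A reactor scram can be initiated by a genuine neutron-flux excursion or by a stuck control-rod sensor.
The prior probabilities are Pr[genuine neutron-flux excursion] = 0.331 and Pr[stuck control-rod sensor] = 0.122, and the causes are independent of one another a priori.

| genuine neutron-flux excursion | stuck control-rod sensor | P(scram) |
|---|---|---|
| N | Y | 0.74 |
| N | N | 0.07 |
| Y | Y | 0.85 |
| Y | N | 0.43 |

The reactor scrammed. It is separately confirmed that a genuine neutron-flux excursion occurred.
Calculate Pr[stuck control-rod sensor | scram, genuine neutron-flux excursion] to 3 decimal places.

By total probability over both values of stuck control-rod sensor:
  P(scram | genuine neutron-flux excursion) = 0.43×0.878 + 0.85×0.122
        = 0.377540 + 0.103700 = 0.481240
Configurations with stuck control-rod sensor contribute 0.103700, so
  P(stuck control-rod sensor | scram, genuine neutron-flux excursion) = 0.103700 / 0.481240 ≈ 0.215

Pr[stuck control-rod sensor | scram, genuine neutron-flux excursion] ≈ 0.215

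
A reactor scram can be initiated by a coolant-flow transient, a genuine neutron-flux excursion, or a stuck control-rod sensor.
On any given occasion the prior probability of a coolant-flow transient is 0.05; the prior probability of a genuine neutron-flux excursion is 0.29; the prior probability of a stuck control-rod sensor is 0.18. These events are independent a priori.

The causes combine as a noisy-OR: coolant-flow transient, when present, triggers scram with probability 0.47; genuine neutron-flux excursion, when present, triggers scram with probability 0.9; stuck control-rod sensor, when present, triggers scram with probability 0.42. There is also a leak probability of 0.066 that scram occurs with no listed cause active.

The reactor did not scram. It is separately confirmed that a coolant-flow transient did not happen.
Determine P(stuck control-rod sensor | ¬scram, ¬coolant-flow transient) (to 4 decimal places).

Under noisy-OR, P(scram | causes) = 1 − (1−0.066)·∏(1−qᵢ) over the active causes.
Enumerate the 4 (genuine neutron-flux excursion, stuck control-rod sensor) configurations and weight by the priors:
  P(¬scram | ¬coolant-flow transient) = 0.934×0.71×0.82 + 0.54172×0.71×0.18 + 0.0934×0.29×0.82 + 0.054172×0.29×0.18
        = 0.543775 + 0.069232 + 0.022211 + 0.002828 = 0.638046
The terms with stuck control-rod sensor present sum to 0.072060, so
  P(stuck control-rod sensor | ¬scram, ¬coolant-flow transient) = 0.072060 / 0.638046 ≈ 0.1129

P(stuck control-rod sensor | ¬scram, ¬coolant-flow transient) ≈ 0.1129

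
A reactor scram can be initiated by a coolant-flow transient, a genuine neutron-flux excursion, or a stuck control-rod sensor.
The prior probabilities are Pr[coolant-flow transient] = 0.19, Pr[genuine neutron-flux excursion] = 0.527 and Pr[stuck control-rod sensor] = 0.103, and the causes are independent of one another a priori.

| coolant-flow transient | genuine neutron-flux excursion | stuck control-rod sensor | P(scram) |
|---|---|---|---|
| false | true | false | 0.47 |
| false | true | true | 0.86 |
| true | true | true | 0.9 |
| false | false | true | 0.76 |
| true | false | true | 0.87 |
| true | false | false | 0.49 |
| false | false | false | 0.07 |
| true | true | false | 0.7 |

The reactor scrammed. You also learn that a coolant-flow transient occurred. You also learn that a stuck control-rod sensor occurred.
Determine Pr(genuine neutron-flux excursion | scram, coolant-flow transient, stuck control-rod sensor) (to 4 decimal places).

Pr(genuine neutron-flux excursion | scram, coolant-flow transient, stuck control-rod sensor) ≈ 0.5354

Enumerate both values of genuine neutron-flux excursion and weight by the priors:
  P(scram | coolant-flow transient, stuck control-rod sensor) = 0.87*0.473 + 0.9*0.527
        = 0.411510 + 0.474300 = 0.885810
Configurations with genuine neutron-flux excursion contribute 0.474300, so
  P(genuine neutron-flux excursion | scram, coolant-flow transient, stuck control-rod sensor) = 0.474300 / 0.885810 ≈ 0.5354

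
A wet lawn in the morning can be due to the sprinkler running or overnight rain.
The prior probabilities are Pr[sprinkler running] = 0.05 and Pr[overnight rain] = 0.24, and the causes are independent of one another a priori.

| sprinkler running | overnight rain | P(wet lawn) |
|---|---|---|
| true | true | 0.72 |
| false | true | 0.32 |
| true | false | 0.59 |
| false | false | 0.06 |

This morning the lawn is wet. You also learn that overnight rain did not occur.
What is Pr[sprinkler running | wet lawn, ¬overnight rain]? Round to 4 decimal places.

Pr[sprinkler running | wet lawn, ¬overnight rain] ≈ 0.3410

P(wet lawn | ¬overnight rain) = 0.06·0.95 + 0.59·0.05 = 0.057000 + 0.029500 = 0.086500
Of this, 0.029500 comes from 0.59·0.05 (the sprinkler running=true cases).
Hence the posterior is 0.029500/0.086500 ≈ 0.3410.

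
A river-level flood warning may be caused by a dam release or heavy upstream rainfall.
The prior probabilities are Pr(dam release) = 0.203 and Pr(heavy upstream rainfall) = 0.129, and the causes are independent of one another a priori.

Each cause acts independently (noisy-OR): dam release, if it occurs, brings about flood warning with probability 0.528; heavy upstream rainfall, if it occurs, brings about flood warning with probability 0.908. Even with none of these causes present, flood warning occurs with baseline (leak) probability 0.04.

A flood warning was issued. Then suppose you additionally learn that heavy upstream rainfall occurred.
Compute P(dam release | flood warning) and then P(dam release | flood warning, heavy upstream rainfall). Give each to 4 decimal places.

Under noisy-OR, P(flood warning | causes) = 1 − (1−0.04)·∏(1−qᵢ) over the active causes.
Weight on dam release=true, given the evidence: 0.096695 + 0.025095 = 0.121790
Normalizer over all consistent configurations: 0.04·0.797·0.871 + 0.91168·0.797·0.129 + 0.54688·0.203·0.871 + 0.958313·0.203·0.129 = 0.243290
Posterior = 0.121790 / 0.243290 ≈ 0.5006

With the extra evidence:
Numerator (weight on configurations with dam release): 0.958313×0.203 = 0.194538
The normalizing constant is 0.91168×0.797 + 0.958313×0.203 = 0.921147
Posterior = 0.194538 / 0.921147 ≈ 0.2112
— heavy upstream rainfall explains away the evidence for dam release.

P(dam release | flood warning) ≈ 0.5006; P(dam release | flood warning, heavy upstream rainfall) ≈ 0.2112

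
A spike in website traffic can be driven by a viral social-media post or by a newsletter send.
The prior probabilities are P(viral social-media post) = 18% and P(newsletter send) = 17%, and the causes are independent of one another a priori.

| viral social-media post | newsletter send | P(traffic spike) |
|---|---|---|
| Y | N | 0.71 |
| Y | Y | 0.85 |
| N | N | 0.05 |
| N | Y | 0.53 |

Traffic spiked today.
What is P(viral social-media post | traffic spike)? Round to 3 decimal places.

P(viral social-media post | traffic spike) ≈ 0.550

By total probability over the 4 (viral social-media post, newsletter send) configurations:
  P(traffic spike) = 0.05*0.82*0.83 + 0.53*0.82*0.17 + 0.71*0.18*0.83 + 0.85*0.18*0.17
        = 0.034030 + 0.073882 + 0.106074 + 0.026010 = 0.239996
Configurations with viral social-media post contribute 0.132084, so
  P(viral social-media post | traffic spike) = 0.132084 / 0.239996 ≈ 0.550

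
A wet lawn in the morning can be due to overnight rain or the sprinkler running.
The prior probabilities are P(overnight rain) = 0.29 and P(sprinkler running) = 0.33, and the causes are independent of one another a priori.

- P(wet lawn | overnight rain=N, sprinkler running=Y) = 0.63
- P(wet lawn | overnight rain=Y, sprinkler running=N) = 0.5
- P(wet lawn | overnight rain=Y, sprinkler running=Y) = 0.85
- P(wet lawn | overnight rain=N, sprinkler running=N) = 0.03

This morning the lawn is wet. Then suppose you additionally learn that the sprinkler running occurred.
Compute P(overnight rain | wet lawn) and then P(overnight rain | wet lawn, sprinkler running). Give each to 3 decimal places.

P(wet lawn) = 0.03*0.71*0.67 + 0.63*0.71*0.33 + 0.5*0.29*0.67 + 0.85*0.29*0.33 = 0.014271 + 0.147609 + 0.097150 + 0.081345 = 0.340375
The overnight rain-present share is 0.097150 + 0.081345 = 0.178495.
Hence the posterior is 0.178495/0.340375 ≈ 0.524.

Now condition on the additional information:
Sum P(wet lawn|·) weighted by the priors over both values of overnight rain:
  P(wet lawn | sprinkler running) = 0.63×0.71 + 0.85×0.29
        = 0.447300 + 0.246500 = 0.693800
Configurations with overnight rain contribute 0.246500, so
  P(overnight rain | wet lawn, sprinkler running) = 0.246500 / 0.693800 ≈ 0.355

P(overnight rain | wet lawn) ≈ 0.524; P(overnight rain | wet lawn, sprinkler running) ≈ 0.355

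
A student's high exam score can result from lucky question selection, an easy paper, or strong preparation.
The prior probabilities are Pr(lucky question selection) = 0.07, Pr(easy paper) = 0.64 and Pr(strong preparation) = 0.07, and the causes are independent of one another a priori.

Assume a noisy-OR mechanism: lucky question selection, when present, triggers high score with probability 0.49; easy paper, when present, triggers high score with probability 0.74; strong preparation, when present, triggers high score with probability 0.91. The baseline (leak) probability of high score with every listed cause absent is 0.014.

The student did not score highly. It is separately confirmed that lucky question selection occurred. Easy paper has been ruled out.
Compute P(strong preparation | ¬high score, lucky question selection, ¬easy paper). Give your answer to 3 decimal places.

P(strong preparation | ¬high score, lucky question selection, ¬easy paper) ≈ 0.007

Under noisy-OR, P(high score | causes) = 1 − (1−0.014)·∏(1−qᵢ) over the active causes.
Weight on strong preparation=true, given the evidence: 0.045257×0.07 = 0.003168
Normalizer over all consistent configurations: 0.50286×0.93 + 0.045257×0.07 = 0.470828
Posterior = 0.003168 / 0.470828 ≈ 0.007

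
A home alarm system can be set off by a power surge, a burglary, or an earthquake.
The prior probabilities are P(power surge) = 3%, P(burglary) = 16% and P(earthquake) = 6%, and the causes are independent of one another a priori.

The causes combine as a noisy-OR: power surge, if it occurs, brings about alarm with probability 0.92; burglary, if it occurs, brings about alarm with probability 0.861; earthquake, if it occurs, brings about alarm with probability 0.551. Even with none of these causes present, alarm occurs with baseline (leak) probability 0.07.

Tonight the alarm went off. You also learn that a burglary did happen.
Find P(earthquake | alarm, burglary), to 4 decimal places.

P(earthquake | alarm, burglary) ≈ 0.0644

Under noisy-OR, P(alarm | causes) = 1 − (1−0.07)·∏(1−qᵢ) over the active causes.
P(alarm | burglary) = 0.87073·0.97·0.94 + 0.941958·0.97·0.06 + 0.989658·0.03·0.94 + 0.995357·0.03·0.06 = 0.793932 + 0.054822 + 0.027908 + 0.001792 = 0.878454
Of this, 0.056614 comes from 0.054822 + 0.001792 (the earthquake=true cases).
Hence the posterior is 0.056614/0.878454 ≈ 0.0644.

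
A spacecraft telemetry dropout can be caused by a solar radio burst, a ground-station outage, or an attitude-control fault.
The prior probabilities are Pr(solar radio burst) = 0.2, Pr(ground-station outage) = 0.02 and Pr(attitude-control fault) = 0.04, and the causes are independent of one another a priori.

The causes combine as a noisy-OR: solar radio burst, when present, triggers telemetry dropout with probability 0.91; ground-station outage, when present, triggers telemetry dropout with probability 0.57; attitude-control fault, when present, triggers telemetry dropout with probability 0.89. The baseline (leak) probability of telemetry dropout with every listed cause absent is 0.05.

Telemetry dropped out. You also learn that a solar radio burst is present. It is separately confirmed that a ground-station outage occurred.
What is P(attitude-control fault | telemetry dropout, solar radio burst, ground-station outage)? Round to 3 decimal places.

P(attitude-control fault | telemetry dropout, solar radio burst, ground-station outage) ≈ 0.041

Under noisy-OR, P(telemetry dropout | causes) = 1 − (1−0.05)·∏(1−qᵢ) over the active causes.
Enumerate both values of attitude-control fault and weight by the priors:
  P(telemetry dropout | solar radio burst, ground-station outage) = 0.963235*0.96 + 0.995956*0.04
        = 0.924706 + 0.039838 = 0.964544
Configurations with attitude-control fault contribute 0.039838, so
  P(attitude-control fault | telemetry dropout, solar radio burst, ground-station outage) = 0.039838 / 0.964544 ≈ 0.041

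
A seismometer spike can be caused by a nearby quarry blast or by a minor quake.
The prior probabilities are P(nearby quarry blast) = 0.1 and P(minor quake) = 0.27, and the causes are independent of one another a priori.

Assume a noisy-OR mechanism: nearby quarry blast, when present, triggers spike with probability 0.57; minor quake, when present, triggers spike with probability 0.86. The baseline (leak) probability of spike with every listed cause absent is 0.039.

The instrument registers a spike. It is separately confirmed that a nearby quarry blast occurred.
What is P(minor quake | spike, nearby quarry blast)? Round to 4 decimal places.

P(minor quake | spike, nearby quarry blast) ≈ 0.3726

Under noisy-OR, P(spike | causes) = 1 − (1−0.039)·∏(1−qᵢ) over the active causes.
For the numerator, keep only minor quake=true terms: 0.942148*0.27 = 0.254380
Denominator P(spike | nearby quarry blast): 0.58677*0.73 + 0.942148*0.27 = 0.682722
P(minor quake | spike, nearby quarry blast) = 0.254380/0.682722 ≈ 0.3726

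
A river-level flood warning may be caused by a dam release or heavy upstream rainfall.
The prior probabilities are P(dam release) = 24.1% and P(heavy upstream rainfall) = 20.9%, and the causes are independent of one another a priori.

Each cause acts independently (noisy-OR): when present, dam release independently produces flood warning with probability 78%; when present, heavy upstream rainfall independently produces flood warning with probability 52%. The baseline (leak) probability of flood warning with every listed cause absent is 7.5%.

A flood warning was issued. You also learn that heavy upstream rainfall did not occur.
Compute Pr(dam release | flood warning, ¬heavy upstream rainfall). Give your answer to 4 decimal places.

Under noisy-OR, P(flood warning | causes) = 1 − (1−0.075)·∏(1−qᵢ) over the active causes.
P(flood warning | ¬heavy upstream rainfall) = 0.075×0.759 + 0.7965×0.241 = 0.056925 + 0.191957 = 0.248882
Of this, 0.191957 comes from 0.7965×0.241 (the dam release=true cases).
Hence the posterior is 0.191957/0.248882 ≈ 0.7713.

Pr(dam release | flood warning, ¬heavy upstream rainfall) ≈ 0.7713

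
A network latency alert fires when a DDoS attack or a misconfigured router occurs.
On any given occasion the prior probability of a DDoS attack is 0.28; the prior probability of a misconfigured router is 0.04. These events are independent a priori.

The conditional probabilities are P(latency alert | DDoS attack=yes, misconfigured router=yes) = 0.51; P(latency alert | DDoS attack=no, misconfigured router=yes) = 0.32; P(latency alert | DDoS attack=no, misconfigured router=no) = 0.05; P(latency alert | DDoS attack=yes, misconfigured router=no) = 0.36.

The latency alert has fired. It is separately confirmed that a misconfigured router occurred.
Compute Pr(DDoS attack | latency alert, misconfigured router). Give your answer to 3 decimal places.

P(latency alert | misconfigured router) = 0.32*0.72 + 0.51*0.28 = 0.230400 + 0.142800 = 0.373200
Of this, 0.142800 comes from 0.51*0.28 (the DDoS attack=true cases).
Hence the posterior is 0.142800/0.373200 ≈ 0.383.

Pr(DDoS attack | latency alert, misconfigured router) ≈ 0.383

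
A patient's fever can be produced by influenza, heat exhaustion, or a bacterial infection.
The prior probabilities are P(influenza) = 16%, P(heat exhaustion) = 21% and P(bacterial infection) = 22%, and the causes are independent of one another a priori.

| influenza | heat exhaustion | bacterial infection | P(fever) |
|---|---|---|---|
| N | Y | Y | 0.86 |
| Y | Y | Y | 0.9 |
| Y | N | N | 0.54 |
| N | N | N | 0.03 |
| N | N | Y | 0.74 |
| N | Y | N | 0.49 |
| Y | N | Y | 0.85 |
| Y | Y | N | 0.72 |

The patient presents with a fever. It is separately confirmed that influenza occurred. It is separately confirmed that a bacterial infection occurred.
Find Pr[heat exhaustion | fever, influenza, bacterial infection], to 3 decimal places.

For the numerator, keep only heat exhaustion=true terms: 0.9*0.21 = 0.189000
The normalizing constant is 0.85*0.79 + 0.9*0.21 = 0.860500
Posterior = 0.189000 / 0.860500 ≈ 0.220

Pr[heat exhaustion | fever, influenza, bacterial infection] ≈ 0.220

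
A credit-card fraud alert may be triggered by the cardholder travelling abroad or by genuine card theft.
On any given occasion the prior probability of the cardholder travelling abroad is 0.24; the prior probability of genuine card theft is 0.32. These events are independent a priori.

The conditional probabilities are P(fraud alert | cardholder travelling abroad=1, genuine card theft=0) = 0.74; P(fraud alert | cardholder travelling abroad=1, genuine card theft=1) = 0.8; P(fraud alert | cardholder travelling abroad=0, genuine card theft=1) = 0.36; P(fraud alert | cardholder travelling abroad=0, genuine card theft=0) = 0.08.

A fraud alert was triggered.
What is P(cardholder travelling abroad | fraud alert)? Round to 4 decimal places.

Numerator (weight on configurations with cardholder travelling abroad): 0.120768 + 0.061440 = 0.182208
The normalizing constant is 0.08*0.76*0.68 + 0.36*0.76*0.32 + 0.74*0.24*0.68 + 0.8*0.24*0.32 = 0.311104
P(cardholder travelling abroad | fraud alert) = 0.182208/0.311104 ≈ 0.5857

P(cardholder travelling abroad | fraud alert) ≈ 0.5857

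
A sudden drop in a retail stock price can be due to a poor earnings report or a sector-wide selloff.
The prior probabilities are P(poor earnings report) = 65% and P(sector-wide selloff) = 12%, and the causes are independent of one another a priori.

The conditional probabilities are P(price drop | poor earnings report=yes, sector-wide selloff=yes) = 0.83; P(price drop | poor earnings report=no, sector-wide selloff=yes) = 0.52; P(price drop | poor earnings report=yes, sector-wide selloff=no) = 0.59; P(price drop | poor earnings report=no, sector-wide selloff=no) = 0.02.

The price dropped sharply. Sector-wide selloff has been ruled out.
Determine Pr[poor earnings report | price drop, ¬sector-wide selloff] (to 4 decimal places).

Enumerate both values of poor earnings report and weight by the priors:
  P(price drop | ¬sector-wide selloff) = 0.02·0.35 + 0.59·0.65
        = 0.007000 + 0.383500 = 0.390500
The terms with poor earnings report present sum to 0.383500, so
  P(poor earnings report | price drop, ¬sector-wide selloff) = 0.383500 / 0.390500 ≈ 0.9821

Pr[poor earnings report | price drop, ¬sector-wide selloff] ≈ 0.9821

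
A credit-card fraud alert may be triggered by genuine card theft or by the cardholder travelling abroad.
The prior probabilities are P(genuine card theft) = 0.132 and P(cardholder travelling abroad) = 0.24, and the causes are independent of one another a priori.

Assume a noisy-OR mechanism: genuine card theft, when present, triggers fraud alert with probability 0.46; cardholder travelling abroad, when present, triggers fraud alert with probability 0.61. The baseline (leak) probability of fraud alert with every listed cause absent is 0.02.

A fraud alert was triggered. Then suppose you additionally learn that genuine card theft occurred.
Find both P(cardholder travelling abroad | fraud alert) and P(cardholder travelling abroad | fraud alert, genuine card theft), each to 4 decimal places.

Under noisy-OR, P(fraud alert | causes) = 1 − (1−0.02)·∏(1−qᵢ) over the active causes.
Sum P(fraud alert|·) weighted by the priors over the 4 (genuine card theft, cardholder travelling abroad) configurations:
  P(fraud alert) = 0.02×0.868×0.76 + 0.6178×0.868×0.24 + 0.4708×0.132×0.76 + 0.793612×0.132×0.24
        = 0.013194 + 0.128700 + 0.047231 + 0.025142 = 0.214267
The terms with cardholder travelling abroad present sum to 0.153842, so
  P(cardholder travelling abroad | fraud alert) = 0.153842 / 0.214267 ≈ 0.7180

Now also conditioning on genuine card theft=true:
Weight on cardholder travelling abroad=true, given the evidence: 0.793612*0.24 = 0.190467
Denominator P(fraud alert | genuine card theft): 0.4708*0.76 + 0.793612*0.24 = 0.548275
Posterior = 0.190467 / 0.548275 ≈ 0.3474
— genuine card theft explains away the evidence for cardholder travelling abroad.

P(cardholder travelling abroad | fraud alert) ≈ 0.7180; P(cardholder travelling abroad | fraud alert, genuine card theft) ≈ 0.3474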